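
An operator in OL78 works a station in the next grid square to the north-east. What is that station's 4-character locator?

Longitude square 7; +1 → 8.
Latitude square 8; +1 → 9.

OL89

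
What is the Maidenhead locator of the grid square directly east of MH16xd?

MH26ad

Longitude subsquare x = 23; +1 → 24, wraps to 0 = a, carry into square.
Longitude square 1; +1 → 2.
The latitude characters are unchanged.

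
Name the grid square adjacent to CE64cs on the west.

Longitude subsquare c = 2; −1 → 1 = b.
The latitude characters are unchanged.

CE64bs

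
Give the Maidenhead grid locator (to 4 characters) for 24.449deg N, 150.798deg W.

BL44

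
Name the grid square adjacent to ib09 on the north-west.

HC90

Longitude square 0; −1 → -1, wraps to 9, carry into field.
Longitude field I = 8; −1 → 7 = H.
Latitude square 9; +1 → 10, wraps to 0, carry into field.
Latitude field B = 1; +1 → 2 = C.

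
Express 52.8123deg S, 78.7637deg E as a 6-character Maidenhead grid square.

Add 180° to longitude and 90° to latitude: 258.7637, 37.1877.
Field: 258.7637/20 → 12 → M, 37.1877/10 → 3 → D; chars MD.
Square: 18.7637/2 → 9, 7.1877/1 → 7; chars 97.
Subsquare: 0.7637/0.0833333 → 9 → j, 0.1877/0.0416667 → 4 → e; chars je.

MD97je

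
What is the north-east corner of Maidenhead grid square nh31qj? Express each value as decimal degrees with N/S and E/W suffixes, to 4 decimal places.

18.5833° S, 87.4167° E

Field N=13, H=7: +13·20° lon, +7·10° lat → SW at lon 80°, lat -20°.
Square 3, 1: +3·2° lon, +1·1° lat → SW at lon 86°, lat -19°.
Subsquare q=16, j=9: +16·0.0833333° lon, +9·0.0416667° lat → SW at lon 87.3333°, lat -18.625°.
Cell spans 0.0833333° lon × 0.0416667° lat. NE corner is SW corner plus one full cell.
latitude 18.5833° S, longitude 87.4167° E.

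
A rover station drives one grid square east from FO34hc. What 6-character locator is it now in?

Longitude subsquare h = 7; +1 → 8 = i.
The latitude characters are unchanged.

FO34ic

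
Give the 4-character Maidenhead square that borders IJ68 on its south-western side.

Longitude square 6; −1 → 5.
Latitude square 8; −1 → 7.

IJ57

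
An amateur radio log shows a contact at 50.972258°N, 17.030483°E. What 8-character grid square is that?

Add 180° to longitude and 90° to latitude: 197.03048, 140.97226.
Field (20°×10°, letters A–R): 197.03048/20 → 9 → J, 140.97226/10 → 14 → O; chars JO.
Square (2°×1°, digits 0–9): 17.03048/2 → 8, 0.97226/1 → 0; chars 80.
Subsquare (5′×2.5′, letters a–x): 1.03048/0.0833333 → 12 → m, 0.97226/0.0416667 → 23 → x; chars mx.
Extended square (30″×15″, digits 0–9): 0.03048/0.00833333 → 3, 0.01392/0.00416667 → 3; chars 33.

JO80mx33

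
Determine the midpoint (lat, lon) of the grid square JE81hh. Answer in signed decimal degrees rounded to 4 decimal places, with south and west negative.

-48.6875, 16.6250

Field J=9, E=4: +9·20° lon, +4·10° lat → SW at lon 0°, lat -50°.
Square 8, 1: +8·2° lon, +1·1° lat → SW at lon 16°, lat -49°.
Subsquare h=7, h=7: +7·0.0833333° lon, +7·0.0416667° lat → SW at lon 16.5833°, lat -48.7083°.
Cell spans 0.0833333° lon × 0.0416667° lat. Centre is SW corner plus half of each.
latitude -48.6875, longitude 16.6250.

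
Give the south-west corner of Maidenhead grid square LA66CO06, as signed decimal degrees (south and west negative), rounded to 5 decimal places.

Field L=11, A=0: +11·20° lon, +0·10° lat → SW at lon 40°, lat -90°.
Square 6, 6: +6·2° lon, +6·1° lat → SW at lon 52°, lat -84°.
Subsquare c=2, o=14: +2·0.0833333° lon, +14·0.0416667° lat → SW at lon 52.1667°, lat -83.4167°.
Extended square 0, 6: +0·0.00833333° lon, +6·0.00416667° lat → SW at lon 52.1667°, lat -83.3917°.
latitude -83.39167, longitude 52.16667.

-83.39167, 52.16667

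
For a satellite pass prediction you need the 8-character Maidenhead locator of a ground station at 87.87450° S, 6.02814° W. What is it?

IA62xd60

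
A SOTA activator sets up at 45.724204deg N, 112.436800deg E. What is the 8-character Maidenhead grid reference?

ON65fr23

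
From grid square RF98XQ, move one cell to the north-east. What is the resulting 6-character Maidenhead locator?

Longitude subsquare x = 23; +1 → 24, wraps to 0 = a, carry into square.
Longitude square 9; +1 → 10, wraps to 0, carry into field.
Longitude field R = 17; +1 → 18, wraps to 0 = A, wrapping around the antimeridian.
Latitude subsquare q = 16; +1 → 17 = r.

AF08ar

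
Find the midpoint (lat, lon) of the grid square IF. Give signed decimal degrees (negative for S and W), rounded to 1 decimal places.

-35.0, -10.0

Field I=8, F=5: +8·20° lon, +5·10° lat → SW at lon -20°, lat -40°.
Cell spans 20° lon × 10° lat. Centre is SW corner plus half of each.
latitude -35.0, longitude -10.0.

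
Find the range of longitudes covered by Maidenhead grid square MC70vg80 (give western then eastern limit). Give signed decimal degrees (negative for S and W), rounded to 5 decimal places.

75.81667, 75.82500

Field M=12, C=2: +12·20° lon, +2·10° lat → SW at lon 60°, lat -70°.
Square 7, 0: +7·2° lon, +0·1° lat → SW at lon 74°, lat -70°.
Subsquare v=21, g=6: +21·0.0833333° lon, +6·0.0416667° lat → SW at lon 75.75°, lat -69.75°.
Extended square 8, 0: +8·0.00833333° lon, +0·0.00416667° lat → SW at lon 75.8167°, lat -69.75°.
Cell spans 0.00833333° lon × 0.00416667° lat.
west 75.81667, east 75.82500.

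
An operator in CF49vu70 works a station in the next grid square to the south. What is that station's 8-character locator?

Latitude extended square 0; −1 → -1, wraps to 9, carry into subsquare.
Latitude subsquare u = 20; −1 → 19 = t.
The longitude characters are unchanged.

CF49vt79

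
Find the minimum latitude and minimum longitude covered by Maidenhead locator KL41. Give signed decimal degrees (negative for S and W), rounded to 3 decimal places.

21.000, 28.000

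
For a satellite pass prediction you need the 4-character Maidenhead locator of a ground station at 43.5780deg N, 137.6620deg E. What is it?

PN83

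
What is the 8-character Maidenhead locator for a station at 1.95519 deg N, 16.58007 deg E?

Offset from 180°W / 90°S: lon 196.58007°, lat 91.95519°.
Field: lon ⌊196.58007/20⌋ = 9 → J; lat ⌊91.95519/10⌋ = 9 → J.
Square: lon ⌊16.58007/2⌋ = 8; lat ⌊1.95519/1⌋ = 1.
Subsquare: lon ⌊0.58007/0.0833333⌋ = 6 → g; lat ⌊0.95519/0.0416667⌋ = 22 → w.
Extended square: lon ⌊0.08007/0.00833333⌋ = 9; lat ⌊0.03852/0.00416667⌋ = 9.

JJ81gw99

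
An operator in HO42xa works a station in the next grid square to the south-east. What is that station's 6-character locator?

Longitude subsquare x = 23; +1 → 24, wraps to 0 = a, carry into square.
Longitude square 4; +1 → 5.
Latitude subsquare a = 0; −1 → -1, wraps to 23 = x, carry into square.
Latitude square 2; −1 → 1.

HO51ax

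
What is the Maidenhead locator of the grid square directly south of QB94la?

QB93lx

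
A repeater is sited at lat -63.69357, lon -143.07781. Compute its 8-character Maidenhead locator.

Add 180° to longitude and 90° to latitude: 36.92219, 26.30643.
Field (20°×10°, letters A–R): lon ⌊36.92219/20⌋ = 1 → B; lat ⌊26.30643/10⌋ = 2 → C.
Square (2°×1°, digits 0–9): lon ⌊16.92219/2⌋ = 8; lat ⌊6.30643/1⌋ = 6.
Subsquare (5′×2.5′, letters a–x): lon ⌊0.92219/0.0833333⌋ = 11 → l; lat ⌊0.30643/0.0416667⌋ = 7 → h.
Extended square (30″×15″, digits 0–9): lon ⌊0.00552/0.00833333⌋ = 0; lat ⌊0.01476/0.00416667⌋ = 3.

BC86lh03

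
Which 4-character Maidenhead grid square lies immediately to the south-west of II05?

HI94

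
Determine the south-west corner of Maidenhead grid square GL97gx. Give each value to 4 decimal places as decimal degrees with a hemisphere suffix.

Field G=6, L=11: +6·20° lon, +11·10° lat → SW at lon -60°, lat 20°.
Square 9, 7: +9·2° lon, +7·1° lat → SW at lon -42°, lat 27°.
Subsquare g=6, x=23: +6·0.0833333° lon, +23·0.0416667° lat → SW at lon -41.5°, lat 27.9583°.
latitude 27.9583° N, longitude 41.5000° W.

27.9583° N, 41.5000° W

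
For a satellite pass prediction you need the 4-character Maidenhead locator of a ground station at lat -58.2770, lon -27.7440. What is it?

HD61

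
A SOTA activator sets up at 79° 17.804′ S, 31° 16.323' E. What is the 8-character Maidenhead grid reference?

KB50pq28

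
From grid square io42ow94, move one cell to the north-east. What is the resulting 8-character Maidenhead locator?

IO42pw05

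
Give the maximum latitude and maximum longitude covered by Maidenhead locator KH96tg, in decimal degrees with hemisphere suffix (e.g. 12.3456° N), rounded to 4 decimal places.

Field K=10, H=7: +10·20° lon, +7·10° lat → SW at lon 20°, lat -20°.
Square 9, 6: +9·2° lon, +6·1° lat → SW at lon 38°, lat -14°.
Subsquare t=19, g=6: +19·0.0833333° lon, +6·0.0416667° lat → SW at lon 39.5833°, lat -13.75°.
Cell spans 0.0833333° lon × 0.0416667° lat. NE corner is SW corner plus one full cell.
latitude 13.7083° S, longitude 39.6667° E.

13.7083° S, 39.6667° E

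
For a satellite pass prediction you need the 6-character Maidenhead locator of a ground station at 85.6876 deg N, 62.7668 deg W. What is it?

Offset from 180°W / 90°S: lon 117.2332°, lat 175.6876°.
Field (20°×10°, letters A–R): 117.2332/20 → 5 → F, 175.6876/10 → 17 → R; chars FR.
Square (2°×1°, digits 0–9): 17.2332/2 → 8, 5.6876/1 → 5; chars 85.
Subsquare (5′×2.5′, letters a–x): 1.2332/0.0833333 → 14 → o, 0.6876/0.0416667 → 16 → q; chars oq.

FR85oq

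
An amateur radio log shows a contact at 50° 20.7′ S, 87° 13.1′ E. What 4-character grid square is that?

Shift to the Maidenhead origin (180°W, 90°S): lon 267.22, lat 39.66.
Field: lon ⌊267.22/20⌋ = 13 → N; lat ⌊39.66/10⌋ = 3 → D.
Square: lon ⌊7.22/2⌋ = 3; lat ⌊9.66/1⌋ = 9.

ND39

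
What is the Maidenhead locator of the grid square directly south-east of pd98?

QD07

Longitude square 9; +1 → 10, wraps to 0, carry into field.
Longitude field P = 15; +1 → 16 = Q.
Latitude square 8; −1 → 7.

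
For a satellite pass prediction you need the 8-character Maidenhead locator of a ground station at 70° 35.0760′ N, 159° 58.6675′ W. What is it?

Offset from 180°W / 90°S: lon 20.02221°, lat 160.58460°.
Field: lon ⌊20.02221/20⌋ = 1 → B; lat ⌊160.58460/10⌋ = 16 → Q.
Square: lon ⌊0.02221/2⌋ = 0; lat ⌊0.58460/1⌋ = 0.
Subsquare: lon ⌊0.02221/0.0833333⌋ = 0 → a; lat ⌊0.58460/0.0416667⌋ = 14 → o.
Extended square: lon ⌊0.02221/0.00833333⌋ = 2; lat ⌊0.00127/0.00416667⌋ = 0.

BQ00ao20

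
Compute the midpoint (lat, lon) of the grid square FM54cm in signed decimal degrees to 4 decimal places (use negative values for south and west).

Field F=5, M=12: +5·20° lon, +12·10° lat → SW at lon -80°, lat 30°.
Square 5, 4: +5·2° lon, +4·1° lat → SW at lon -70°, lat 34°.
Subsquare c=2, m=12: +2·0.0833333° lon, +12·0.0416667° lat → SW at lon -69.8333°, lat 34.5°.
Cell spans 0.0833333° lon × 0.0416667° lat. Centre is SW corner plus half of each.
latitude 34.5208, longitude -69.7917.

34.5208, -69.7917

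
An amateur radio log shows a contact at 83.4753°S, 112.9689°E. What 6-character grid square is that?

OA66lm

Add 180° to longitude and 90° to latitude: 292.9689, 6.5247.
Field: lon ⌊292.9689/20⌋ = 14 → O; lat ⌊6.5247/10⌋ = 0 → A.
Square: lon ⌊12.9689/2⌋ = 6; lat ⌊6.5247/1⌋ = 6.
Subsquare: lon ⌊0.9689/0.0833333⌋ = 11 → l; lat ⌊0.5247/0.0416667⌋ = 12 → m.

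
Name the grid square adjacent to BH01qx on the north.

Latitude subsquare x = 23; +1 → 24, wraps to 0 = a, carry into square.
Latitude square 1; +1 → 2.
The longitude characters are unchanged.

BH02qa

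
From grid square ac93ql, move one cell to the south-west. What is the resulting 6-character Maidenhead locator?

AC93pk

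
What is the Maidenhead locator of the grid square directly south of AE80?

AD89

Latitude square 0; −1 → -1, wraps to 9, carry into field.
Latitude field E = 4; −1 → 3 = D.
The longitude characters are unchanged.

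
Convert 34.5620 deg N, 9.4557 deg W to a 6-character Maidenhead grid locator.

IM54gn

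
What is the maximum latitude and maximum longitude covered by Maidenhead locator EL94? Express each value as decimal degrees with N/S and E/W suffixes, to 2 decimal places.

25.00° N, 80.00° W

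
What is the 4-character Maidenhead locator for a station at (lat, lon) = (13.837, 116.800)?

Add 180° to longitude and 90° to latitude: 296.80, 103.84.
Field: lon ⌊296.80/20⌋ = 14 → O; lat ⌊103.84/10⌋ = 10 → K.
Square: lon ⌊16.80/2⌋ = 8; lat ⌊3.84/1⌋ = 3.

OK83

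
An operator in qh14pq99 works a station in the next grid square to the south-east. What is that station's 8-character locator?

QH14qq08

Longitude extended square 9; +1 → 10, wraps to 0, carry into subsquare.
Longitude subsquare p = 15; +1 → 16 = q.
Latitude extended square 9; −1 → 8.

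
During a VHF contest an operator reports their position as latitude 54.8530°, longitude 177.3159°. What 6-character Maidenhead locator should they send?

RO84pu

Add 180° to longitude and 90° to latitude: 357.3159, 144.8530.
Field: 357.3159/20 → 17 → R, 144.8530/10 → 14 → O; chars RO.
Square: 17.3159/2 → 8, 4.8530/1 → 4; chars 84.
Subsquare: 1.3159/0.0833333 → 15 → p, 0.8530/0.0416667 → 20 → u; chars pu.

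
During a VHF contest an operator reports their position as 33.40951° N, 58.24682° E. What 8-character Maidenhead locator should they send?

Add 180° to longitude and 90° to latitude: 238.24682, 123.40951.
Field: lon ⌊238.24682/20⌋ = 11 → L; lat ⌊123.40951/10⌋ = 12 → M.
Square: lon ⌊18.24682/2⌋ = 9; lat ⌊3.40951/1⌋ = 3.
Subsquare: lon ⌊0.24682/0.0833333⌋ = 2 → c; lat ⌊0.40951/0.0416667⌋ = 9 → j.
Extended square: lon ⌊0.08015/0.00833333⌋ = 9; lat ⌊0.03451/0.00416667⌋ = 8.

LM93cj98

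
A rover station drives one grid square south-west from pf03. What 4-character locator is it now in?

Longitude square 0; −1 → -1, wraps to 9, carry into field.
Longitude field P = 15; −1 → 14 = O.
Latitude square 3; −1 → 2.

OF92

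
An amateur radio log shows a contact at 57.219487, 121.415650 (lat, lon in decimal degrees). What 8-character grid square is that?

PO07qf92

Shift to the Maidenhead origin (180°W, 90°S): lon 301.41565, lat 147.21949.
Field: lon ⌊301.41565/20⌋ = 15 → P; lat ⌊147.21949/10⌋ = 14 → O.
Square: lon ⌊1.41565/2⌋ = 0; lat ⌊7.21949/1⌋ = 7.
Subsquare: lon ⌊1.41565/0.0833333⌋ = 16 → q; lat ⌊0.21949/0.0416667⌋ = 5 → f.
Extended square: lon ⌊0.08232/0.00833333⌋ = 9; lat ⌊0.01115/0.00416667⌋ = 2.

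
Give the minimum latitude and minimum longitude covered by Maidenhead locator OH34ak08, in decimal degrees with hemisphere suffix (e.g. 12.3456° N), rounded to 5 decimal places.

Field O=14, H=7: +14·20° lon, +7·10° lat → SW at lon 100°, lat -20°.
Square 3, 4: +3·2° lon, +4·1° lat → SW at lon 106°, lat -16°.
Subsquare a=0, k=10: +0·0.0833333° lon, +10·0.0416667° lat → SW at lon 106°, lat -15.5833°.
Extended square 0, 8: +0·0.00833333° lon, +8·0.00416667° lat → SW at lon 106°, lat -15.55°.
latitude 15.55000° S, longitude 106.00000° E.

15.55000° S, 106.00000° E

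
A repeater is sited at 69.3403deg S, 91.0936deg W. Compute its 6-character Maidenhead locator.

EC40kp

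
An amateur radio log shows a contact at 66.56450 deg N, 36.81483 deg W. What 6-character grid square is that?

HP16on

Shift to the Maidenhead origin (180°W, 90°S): lon 143.1852, lat 156.5645.
Field: 143.1852/20 → 7 → H, 156.5645/10 → 15 → P; chars HP.
Square: 3.1852/2 → 1, 6.5645/1 → 6; chars 16.
Subsquare: 1.1852/0.0833333 → 14 → o, 0.5645/0.0416667 → 13 → n; chars on.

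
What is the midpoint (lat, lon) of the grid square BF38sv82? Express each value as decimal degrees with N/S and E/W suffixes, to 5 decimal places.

Field B=1, F=5: +1·20° lon, +5·10° lat → SW at lon -160°, lat -40°.
Square 3, 8: +3·2° lon, +8·1° lat → SW at lon -154°, lat -32°.
Subsquare s=18, v=21: +18·0.0833333° lon, +21·0.0416667° lat → SW at lon -152.5°, lat -31.125°.
Extended square 8, 2: +8·0.00833333° lon, +2·0.00416667° lat → SW at lon -152.433°, lat -31.1167°.
Cell spans 0.00833333° lon × 0.00416667° lat. Centre is SW corner plus half of each.
latitude 31.11458° S, longitude 152.42917° W.

31.11458° S, 152.42917° W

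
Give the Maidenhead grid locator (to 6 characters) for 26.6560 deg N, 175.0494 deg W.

Offset from 180°W / 90°S: lon 4.9506°, lat 116.6560°.
Field: lon ⌊4.9506/20⌋ = 0 → A; lat ⌊116.6560/10⌋ = 11 → L.
Square: lon ⌊4.9506/2⌋ = 2; lat ⌊6.6560/1⌋ = 6.
Subsquare: lon ⌊0.9506/0.0833333⌋ = 11 → l; lat ⌊0.6560/0.0416667⌋ = 15 → p.

AL26lp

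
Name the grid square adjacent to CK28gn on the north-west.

CK28fo

Longitude subsquare g = 6; −1 → 5 = f.
Latitude subsquare n = 13; +1 → 14 = o.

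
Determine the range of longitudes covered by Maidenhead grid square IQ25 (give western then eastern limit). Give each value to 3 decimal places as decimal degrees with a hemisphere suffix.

Field I=8, Q=16: +8·20° lon, +16·10° lat → SW at lon -20°, lat 70°.
Square 2, 5: +2·2° lon, +5·1° lat → SW at lon -16°, lat 75°.
Cell spans 2° lon × 1° lat.
west 16.000° W, east 14.000° W.

16.000° W, 14.000° W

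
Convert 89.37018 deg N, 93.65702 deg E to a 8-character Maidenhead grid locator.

NR69ti88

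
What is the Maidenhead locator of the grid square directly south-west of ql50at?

Longitude subsquare a = 0; −1 → -1, wraps to 23 = x, carry into square.
Longitude square 5; −1 → 4.
Latitude subsquare t = 19; −1 → 18 = s.

QL40xs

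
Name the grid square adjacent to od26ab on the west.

Longitude subsquare a = 0; −1 → -1, wraps to 23 = x, carry into square.
Longitude square 2; −1 → 1.
The latitude characters are unchanged.

OD16xb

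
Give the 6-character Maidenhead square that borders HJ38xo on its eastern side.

HJ48ao

Longitude subsquare x = 23; +1 → 24, wraps to 0 = a, carry into square.
Longitude square 3; +1 → 4.
The latitude characters are unchanged.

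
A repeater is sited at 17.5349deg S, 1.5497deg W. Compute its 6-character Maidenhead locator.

Shift to the Maidenhead origin (180°W, 90°S): lon 178.4503, lat 72.4651.
Field (20°×10°, letters A–R): 178.4503/20 → 8 → I, 72.4651/10 → 7 → H; chars IH.
Square (2°×1°, digits 0–9): 18.4503/2 → 9, 2.4651/1 → 2; chars 92.
Subsquare (5′×2.5′, letters a–x): 0.4503/0.0833333 → 5 → f, 0.4651/0.0416667 → 11 → l; chars fl.

IH92fl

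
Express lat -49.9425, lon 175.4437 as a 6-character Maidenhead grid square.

RE70rb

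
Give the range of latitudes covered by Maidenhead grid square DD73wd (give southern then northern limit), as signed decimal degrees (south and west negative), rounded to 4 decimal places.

-56.8750, -56.8333

Field D=3, D=3: +3·20° lon, +3·10° lat → SW at lon -120°, lat -60°.
Square 7, 3: +7·2° lon, +3·1° lat → SW at lon -106°, lat -57°.
Subsquare w=22, d=3: +22·0.0833333° lon, +3·0.0416667° lat → SW at lon -104.167°, lat -56.875°.
Cell spans 0.0833333° lon × 0.0416667° lat.
south -56.8750, north -56.8333.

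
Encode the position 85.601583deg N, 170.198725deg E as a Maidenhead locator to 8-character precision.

RR55co34

Offset from 180°W / 90°S: lon 350.19872°, lat 175.60158°.
Field: lon ⌊350.19872/20⌋ = 17 → R; lat ⌊175.60158/10⌋ = 17 → R.
Square: lon ⌊10.19872/2⌋ = 5; lat ⌊5.60158/1⌋ = 5.
Subsquare: lon ⌊0.19872/0.0833333⌋ = 2 → c; lat ⌊0.60158/0.0416667⌋ = 14 → o.
Extended square: lon ⌊0.03206/0.00833333⌋ = 3; lat ⌊0.01825/0.00416667⌋ = 4.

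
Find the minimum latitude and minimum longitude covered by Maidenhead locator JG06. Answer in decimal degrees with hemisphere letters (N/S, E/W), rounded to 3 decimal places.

24.000° S, 0.000° E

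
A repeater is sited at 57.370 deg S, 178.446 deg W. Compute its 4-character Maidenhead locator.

AD02

Shift to the Maidenhead origin (180°W, 90°S): lon 1.55, lat 32.63.
Field: lon ⌊1.55/20⌋ = 0 → A; lat ⌊32.63/10⌋ = 3 → D.
Square: lon ⌊1.55/2⌋ = 0; lat ⌊2.63/1⌋ = 2.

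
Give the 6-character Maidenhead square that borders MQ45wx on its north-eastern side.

MQ46xa

Longitude subsquare w = 22; +1 → 23 = x.
Latitude subsquare x = 23; +1 → 24, wraps to 0 = a, carry into square.
Latitude square 5; +1 → 6.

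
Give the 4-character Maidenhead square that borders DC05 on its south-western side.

CC94

Longitude square 0; −1 → -1, wraps to 9, carry into field.
Longitude field D = 3; −1 → 2 = C.
Latitude square 5; −1 → 4.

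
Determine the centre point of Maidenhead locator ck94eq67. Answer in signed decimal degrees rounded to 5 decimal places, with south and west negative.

14.69792, -121.61250

Field C=2, K=10: +2·20° lon, +10·10° lat → SW at lon -140°, lat 10°.
Square 9, 4: +9·2° lon, +4·1° lat → SW at lon -122°, lat 14°.
Subsquare e=4, q=16: +4·0.0833333° lon, +16·0.0416667° lat → SW at lon -121.667°, lat 14.6667°.
Extended square 6, 7: +6·0.00833333° lon, +7·0.00416667° lat → SW at lon -121.617°, lat 14.6958°.
Cell spans 0.00833333° lon × 0.00416667° lat. Centre is SW corner plus half of each.
latitude 14.69792, longitude -121.61250.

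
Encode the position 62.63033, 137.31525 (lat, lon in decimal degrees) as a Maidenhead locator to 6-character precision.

Add 180° to longitude and 90° to latitude: 317.3152, 152.6303.
Field: lon ⌊317.3152/20⌋ = 15 → P; lat ⌊152.6303/10⌋ = 15 → P.
Square: lon ⌊17.3152/2⌋ = 8; lat ⌊2.6303/1⌋ = 2.
Subsquare: lon ⌊1.3152/0.0833333⌋ = 15 → p; lat ⌊0.6303/0.0416667⌋ = 15 → p.

PP82pp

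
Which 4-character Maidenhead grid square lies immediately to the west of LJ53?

Longitude square 5; −1 → 4.
The latitude characters are unchanged.

LJ43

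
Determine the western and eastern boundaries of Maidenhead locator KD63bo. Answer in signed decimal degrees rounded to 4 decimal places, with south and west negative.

Field K=10, D=3: +10·20° lon, +3·10° lat → SW at lon 20°, lat -60°.
Square 6, 3: +6·2° lon, +3·1° lat → SW at lon 32°, lat -57°.
Subsquare b=1, o=14: +1·0.0833333° lon, +14·0.0416667° lat → SW at lon 32.0833°, lat -56.4167°.
Cell spans 0.0833333° lon × 0.0416667° lat.
west 32.0833, east 32.1667.

32.0833, 32.1667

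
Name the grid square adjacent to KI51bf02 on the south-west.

KI51af91

Longitude extended square 0; −1 → -1, wraps to 9, carry into subsquare.
Longitude subsquare b = 1; −1 → 0 = a.
Latitude extended square 2; −1 → 1.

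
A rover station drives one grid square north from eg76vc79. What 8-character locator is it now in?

EG76vd70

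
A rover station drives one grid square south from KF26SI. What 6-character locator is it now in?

Latitude subsquare i = 8; −1 → 7 = h.
The longitude characters are unchanged.

KF26sh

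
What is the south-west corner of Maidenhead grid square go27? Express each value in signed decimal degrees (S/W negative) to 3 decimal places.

Field G=6, O=14: +6·20° lon, +14·10° lat → SW at lon -60°, lat 50°.
Square 2, 7: +2·2° lon, +7·1° lat → SW at lon -56°, lat 57°.
latitude 57.000, longitude -56.000.

57.000, -56.000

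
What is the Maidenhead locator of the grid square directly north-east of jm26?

JM37

Longitude square 2; +1 → 3.
Latitude square 6; +1 → 7.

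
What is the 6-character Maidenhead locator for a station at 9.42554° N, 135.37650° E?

Add 180° to longitude and 90° to latitude: 315.3765, 99.4255.
Field: lon ⌊315.3765/20⌋ = 15 → P; lat ⌊99.4255/10⌋ = 9 → J.
Square: lon ⌊15.3765/2⌋ = 7; lat ⌊9.4255/1⌋ = 9.
Subsquare: lon ⌊1.3765/0.0833333⌋ = 16 → q; lat ⌊0.4255/0.0416667⌋ = 10 → k.

PJ79qk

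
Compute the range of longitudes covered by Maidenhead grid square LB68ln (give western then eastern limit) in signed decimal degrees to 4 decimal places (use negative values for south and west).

Field L=11, B=1: +11·20° lon, +1·10° lat → SW at lon 40°, lat -80°.
Square 6, 8: +6·2° lon, +8·1° lat → SW at lon 52°, lat -72°.
Subsquare l=11, n=13: +11·0.0833333° lon, +13·0.0416667° lat → SW at lon 52.9167°, lat -71.4583°.
Cell spans 0.0833333° lon × 0.0416667° lat.
west 52.9167, east 53.0000.

52.9167, 53.0000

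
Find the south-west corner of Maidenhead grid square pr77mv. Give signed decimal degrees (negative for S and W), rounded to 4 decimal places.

87.8750, 135.0000

Field P=15, R=17: +15·20° lon, +17·10° lat → SW at lon 120°, lat 80°.
Square 7, 7: +7·2° lon, +7·1° lat → SW at lon 134°, lat 87°.
Subsquare m=12, v=21: +12·0.0833333° lon, +21·0.0416667° lat → SW at lon 135°, lat 87.875°.
latitude 87.8750, longitude 135.0000.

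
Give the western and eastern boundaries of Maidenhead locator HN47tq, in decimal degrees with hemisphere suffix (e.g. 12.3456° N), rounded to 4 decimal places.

30.4167° W, 30.3333° W

Field H=7, N=13: +7·20° lon, +13·10° lat → SW at lon -40°, lat 40°.
Square 4, 7: +4·2° lon, +7·1° lat → SW at lon -32°, lat 47°.
Subsquare t=19, q=16: +19·0.0833333° lon, +16·0.0416667° lat → SW at lon -30.4167°, lat 47.6667°.
Cell spans 0.0833333° lon × 0.0416667° lat.
west 30.4167° W, east 30.3333° W.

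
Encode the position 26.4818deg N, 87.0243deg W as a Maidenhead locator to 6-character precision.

Add 180° to longitude and 90° to latitude: 92.9757, 116.4818.
Field: 92.9757/20 → 4 → E, 116.4818/10 → 11 → L; chars EL.
Square: 12.9757/2 → 6, 6.4818/1 → 6; chars 66.
Subsquare: 0.9757/0.0833333 → 11 → l, 0.4818/0.0416667 → 11 → l; chars ll.

EL66ll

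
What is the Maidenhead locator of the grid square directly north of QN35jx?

QN36ja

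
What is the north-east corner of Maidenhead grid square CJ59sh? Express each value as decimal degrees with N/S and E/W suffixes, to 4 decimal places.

9.3333° N, 128.4167° W

Field C=2, J=9: +2·20° lon, +9·10° lat → SW at lon -140°, lat 0°.
Square 5, 9: +5·2° lon, +9·1° lat → SW at lon -130°, lat 9°.
Subsquare s=18, h=7: +18·0.0833333° lon, +7·0.0416667° lat → SW at lon -128.5°, lat 9.29167°.
Cell spans 0.0833333° lon × 0.0416667° lat. NE corner is SW corner plus one full cell.
latitude 9.3333° N, longitude 128.4167° W.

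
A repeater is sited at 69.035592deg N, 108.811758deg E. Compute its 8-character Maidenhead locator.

OP49ja78

Offset from 180°W / 90°S: lon 288.81176°, lat 159.03559°.
Field: 288.81176/20 → 14 → O, 159.03559/10 → 15 → P; chars OP.
Square: 8.81176/2 → 4, 9.03559/1 → 9; chars 49.
Subsquare: 0.81176/0.0833333 → 9 → j, 0.03559/0.0416667 → 0 → a; chars ja.
Extended square: 0.06176/0.00833333 → 7, 0.03559/0.00416667 → 8; chars 78.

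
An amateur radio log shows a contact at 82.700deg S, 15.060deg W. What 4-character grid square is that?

Shift to the Maidenhead origin (180°W, 90°S): lon 164.94, lat 7.30.
Field: lon ⌊164.94/20⌋ = 8 → I; lat ⌊7.30/10⌋ = 0 → A.
Square: lon ⌊4.94/2⌋ = 2; lat ⌊7.30/1⌋ = 7.

IA27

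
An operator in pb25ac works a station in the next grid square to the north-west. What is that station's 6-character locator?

PB15xd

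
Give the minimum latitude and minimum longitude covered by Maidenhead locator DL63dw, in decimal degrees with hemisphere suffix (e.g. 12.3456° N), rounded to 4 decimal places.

Field D=3, L=11: +3·20° lon, +11·10° lat → SW at lon -120°, lat 20°.
Square 6, 3: +6·2° lon, +3·1° lat → SW at lon -108°, lat 23°.
Subsquare d=3, w=22: +3·0.0833333° lon, +22·0.0416667° lat → SW at lon -107.75°, lat 23.9167°.
latitude 23.9167° N, longitude 107.7500° W.

23.9167° N, 107.7500° W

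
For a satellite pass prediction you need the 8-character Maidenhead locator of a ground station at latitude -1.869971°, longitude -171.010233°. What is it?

AI48ld81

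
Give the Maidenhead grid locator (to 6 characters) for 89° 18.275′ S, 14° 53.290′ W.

IA20nq

Offset from 180°W / 90°S: lon 165.1118°, lat 0.6954°.
Field: lon ⌊165.1118/20⌋ = 8 → I; lat ⌊0.6954/10⌋ = 0 → A.
Square: lon ⌊5.1118/2⌋ = 2; lat ⌊0.6954/1⌋ = 0.
Subsquare: lon ⌊1.1118/0.0833333⌋ = 13 → n; lat ⌊0.6954/0.0416667⌋ = 16 → q.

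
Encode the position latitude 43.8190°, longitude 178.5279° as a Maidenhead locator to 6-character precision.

RN93gt

Add 180° to longitude and 90° to latitude: 358.5279, 133.8190.
Field (20°×10°, letters A–R): 358.5279/20 → 17 → R, 133.8190/10 → 13 → N; chars RN.
Square (2°×1°, digits 0–9): 18.5279/2 → 9, 3.8190/1 → 3; chars 93.
Subsquare (5′×2.5′, letters a–x): 0.5279/0.0833333 → 6 → g, 0.8190/0.0416667 → 19 → t; chars gt.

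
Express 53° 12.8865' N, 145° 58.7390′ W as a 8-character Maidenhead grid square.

BO73af21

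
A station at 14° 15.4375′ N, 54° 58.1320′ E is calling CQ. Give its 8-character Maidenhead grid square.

LK74lg61

Add 180° to longitude and 90° to latitude: 234.96887, 104.25729.
Field: lon ⌊234.96887/20⌋ = 11 → L; lat ⌊104.25729/10⌋ = 10 → K.
Square: lon ⌊14.96887/2⌋ = 7; lat ⌊4.25729/1⌋ = 4.
Subsquare: lon ⌊0.96887/0.0833333⌋ = 11 → l; lat ⌊0.25729/0.0416667⌋ = 6 → g.
Extended square: lon ⌊0.05220/0.00833333⌋ = 6; lat ⌊0.00729/0.00416667⌋ = 1.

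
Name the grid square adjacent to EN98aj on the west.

EN88xj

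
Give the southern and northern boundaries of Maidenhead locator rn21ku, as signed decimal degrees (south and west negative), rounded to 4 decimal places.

Field R=17, N=13: +17·20° lon, +13·10° lat → SW at lon 160°, lat 40°.
Square 2, 1: +2·2° lon, +1·1° lat → SW at lon 164°, lat 41°.
Subsquare k=10, u=20: +10·0.0833333° lon, +20·0.0416667° lat → SW at lon 164.833°, lat 41.8333°.
Cell spans 0.0833333° lon × 0.0416667° lat.
south 41.8333, north 41.8750.

41.8333, 41.8750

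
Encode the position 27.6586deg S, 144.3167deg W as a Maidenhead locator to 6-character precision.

BG72ui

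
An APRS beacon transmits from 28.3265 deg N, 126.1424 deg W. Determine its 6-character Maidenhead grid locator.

CL68wh

Offset from 180°W / 90°S: lon 53.8576°, lat 118.3265°.
Field: 53.8576/20 → 2 → C, 118.3265/10 → 11 → L; chars CL.
Square: 13.8576/2 → 6, 8.3265/1 → 8; chars 68.
Subsquare: 1.8576/0.0833333 → 22 → w, 0.3265/0.0416667 → 7 → h; chars wh.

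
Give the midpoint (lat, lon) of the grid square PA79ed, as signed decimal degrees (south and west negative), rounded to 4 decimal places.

-80.8542, 134.3750

Field P=15, A=0: +15·20° lon, +0·10° lat → SW at lon 120°, lat -90°.
Square 7, 9: +7·2° lon, +9·1° lat → SW at lon 134°, lat -81°.
Subsquare e=4, d=3: +4·0.0833333° lon, +3·0.0416667° lat → SW at lon 134.333°, lat -80.875°.
Cell spans 0.0833333° lon × 0.0416667° lat. Centre is SW corner plus half of each.
latitude -80.8542, longitude 134.3750.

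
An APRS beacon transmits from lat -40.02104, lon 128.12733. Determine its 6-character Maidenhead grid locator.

Offset from 180°W / 90°S: lon 308.1273°, lat 49.9790°.
Field: 308.1273/20 → 15 → P, 49.9790/10 → 4 → E; chars PE.
Square: 8.1273/2 → 4, 9.9790/1 → 9; chars 49.
Subsquare: 0.1273/0.0833333 → 1 → b, 0.9790/0.0416667 → 23 → x; chars bx.

PE49bx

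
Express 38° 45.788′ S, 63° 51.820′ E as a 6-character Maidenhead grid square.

MF11wf

Shift to the Maidenhead origin (180°W, 90°S): lon 243.8637, lat 51.2369.
Field: 243.8637/20 → 12 → M, 51.2369/10 → 5 → F; chars MF.
Square: 3.8637/2 → 1, 1.2369/1 → 1; chars 11.
Subsquare: 1.8637/0.0833333 → 22 → w, 0.2369/0.0416667 → 5 → f; chars wf.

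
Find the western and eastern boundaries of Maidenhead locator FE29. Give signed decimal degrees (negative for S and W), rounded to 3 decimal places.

-76.000, -74.000

Field F=5, E=4: +5·20° lon, +4·10° lat → SW at lon -80°, lat -50°.
Square 2, 9: +2·2° lon, +9·1° lat → SW at lon -76°, lat -41°.
Cell spans 2° lon × 1° lat.
west -76.000, east -74.000.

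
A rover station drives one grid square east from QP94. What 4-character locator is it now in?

RP04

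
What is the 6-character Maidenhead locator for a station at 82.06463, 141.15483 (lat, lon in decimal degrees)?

QR02nb

Add 180° to longitude and 90° to latitude: 321.1548, 172.0646.
Field: 321.1548/20 → 16 → Q, 172.0646/10 → 17 → R; chars QR.
Square: 1.1548/2 → 0, 2.0646/1 → 2; chars 02.
Subsquare: 1.1548/0.0833333 → 13 → n, 0.0646/0.0416667 → 1 → b; chars nb.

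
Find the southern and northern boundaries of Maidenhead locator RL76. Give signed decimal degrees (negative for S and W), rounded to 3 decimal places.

Field R=17, L=11: +17·20° lon, +11·10° lat → SW at lon 160°, lat 20°.
Square 7, 6: +7·2° lon, +6·1° lat → SW at lon 174°, lat 26°.
Cell spans 2° lon × 1° lat.
south 26.000, north 27.000.

26.000, 27.000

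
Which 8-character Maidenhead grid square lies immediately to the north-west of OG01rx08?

OG01qx99

Longitude extended square 0; −1 → -1, wraps to 9, carry into subsquare.
Longitude subsquare r = 17; −1 → 16 = q.
Latitude extended square 8; +1 → 9.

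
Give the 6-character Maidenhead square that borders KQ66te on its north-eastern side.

KQ66uf

Longitude subsquare t = 19; +1 → 20 = u.
Latitude subsquare e = 4; +1 → 5 = f.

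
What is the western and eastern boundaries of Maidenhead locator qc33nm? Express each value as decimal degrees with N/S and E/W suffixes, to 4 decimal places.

Field Q=16, C=2: +16·20° lon, +2·10° lat → SW at lon 140°, lat -70°.
Square 3, 3: +3·2° lon, +3·1° lat → SW at lon 146°, lat -67°.
Subsquare n=13, m=12: +13·0.0833333° lon, +12·0.0416667° lat → SW at lon 147.083°, lat -66.5°.
Cell spans 0.0833333° lon × 0.0416667° lat.
west 147.0833° E, east 147.1667° E.

147.0833° E, 147.1667° E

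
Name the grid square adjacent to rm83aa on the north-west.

RM73xb

Longitude subsquare a = 0; −1 → -1, wraps to 23 = x, carry into square.
Longitude square 8; −1 → 7.
Latitude subsquare a = 0; +1 → 1 = b.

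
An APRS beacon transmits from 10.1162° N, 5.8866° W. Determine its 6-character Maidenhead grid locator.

Shift to the Maidenhead origin (180°W, 90°S): lon 174.1134, lat 100.1162.
Field: lon ⌊174.1134/20⌋ = 8 → I; lat ⌊100.1162/10⌋ = 10 → K.
Square: lon ⌊14.1134/2⌋ = 7; lat ⌊0.1162/1⌋ = 0.
Subsquare: lon ⌊0.1134/0.0833333⌋ = 1 → b; lat ⌊0.1162/0.0416667⌋ = 2 → c.

IK70bc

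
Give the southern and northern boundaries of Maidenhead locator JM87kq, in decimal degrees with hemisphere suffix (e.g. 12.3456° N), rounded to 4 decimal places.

Field J=9, M=12: +9·20° lon, +12·10° lat → SW at lon 0°, lat 30°.
Square 8, 7: +8·2° lon, +7·1° lat → SW at lon 16°, lat 37°.
Subsquare k=10, q=16: +10·0.0833333° lon, +16·0.0416667° lat → SW at lon 16.8333°, lat 37.6667°.
Cell spans 0.0833333° lon × 0.0416667° lat.
south 37.6667° N, north 37.7083° N.

37.6667° N, 37.7083° N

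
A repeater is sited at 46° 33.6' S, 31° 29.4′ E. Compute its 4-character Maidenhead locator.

Offset from 180°W / 90°S: lon 211.49°, lat 43.44°.
Field: 211.49/20 → 10 → K, 43.44/10 → 4 → E; chars KE.
Square: 11.49/2 → 5, 3.44/1 → 3; chars 53.

KE53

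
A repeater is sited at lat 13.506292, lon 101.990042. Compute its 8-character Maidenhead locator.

OK03xm81

Offset from 180°W / 90°S: lon 281.99004°, lat 103.50629°.
Field: lon ⌊281.99004/20⌋ = 14 → O; lat ⌊103.50629/10⌋ = 10 → K.
Square: lon ⌊1.99004/2⌋ = 0; lat ⌊3.50629/1⌋ = 3.
Subsquare: lon ⌊1.99004/0.0833333⌋ = 23 → x; lat ⌊0.50629/0.0416667⌋ = 12 → m.
Extended square: lon ⌊0.07338/0.00833333⌋ = 8; lat ⌊0.00629/0.00416667⌋ = 1.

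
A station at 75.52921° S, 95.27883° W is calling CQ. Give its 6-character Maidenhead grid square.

EB24il

Offset from 180°W / 90°S: lon 84.7212°, lat 14.4708°.
Field: lon ⌊84.7212/20⌋ = 4 → E; lat ⌊14.4708/10⌋ = 1 → B.
Square: lon ⌊4.7212/2⌋ = 2; lat ⌊4.4708/1⌋ = 4.
Subsquare: lon ⌊0.7212/0.0833333⌋ = 8 → i; lat ⌊0.4708/0.0416667⌋ = 11 → l.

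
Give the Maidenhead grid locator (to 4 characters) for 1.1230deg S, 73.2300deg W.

FI38

Add 180° to longitude and 90° to latitude: 106.77, 88.88.
Field: lon ⌊106.77/20⌋ = 5 → F; lat ⌊88.88/10⌋ = 8 → I.
Square: lon ⌊6.77/2⌋ = 3; lat ⌊8.88/1⌋ = 8.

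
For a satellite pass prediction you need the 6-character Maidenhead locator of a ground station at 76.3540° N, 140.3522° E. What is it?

Offset from 180°W / 90°S: lon 320.3522°, lat 166.3540°.
Field (20°×10°, letters A–R): 320.3522/20 → 16 → Q, 166.3540/10 → 16 → Q; chars QQ.
Square (2°×1°, digits 0–9): 0.3522/2 → 0, 6.3540/1 → 6; chars 06.
Subsquare (5′×2.5′, letters a–x): 0.3522/0.0833333 → 4 → e, 0.3540/0.0416667 → 8 → i; chars ei.

QQ06ei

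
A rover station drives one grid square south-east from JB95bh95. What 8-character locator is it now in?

JB95ch04

Longitude extended square 9; +1 → 10, wraps to 0, carry into subsquare.
Longitude subsquare b = 1; +1 → 2 = c.
Latitude extended square 5; −1 → 4.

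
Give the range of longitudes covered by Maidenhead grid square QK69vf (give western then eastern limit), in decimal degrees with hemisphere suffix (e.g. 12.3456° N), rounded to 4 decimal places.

153.7500° E, 153.8333° E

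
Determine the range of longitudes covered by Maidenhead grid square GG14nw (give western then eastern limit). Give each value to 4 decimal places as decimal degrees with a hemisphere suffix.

56.9167° W, 56.8333° W

Field G=6, G=6: +6·20° lon, +6·10° lat → SW at lon -60°, lat -30°.
Square 1, 4: +1·2° lon, +4·1° lat → SW at lon -58°, lat -26°.
Subsquare n=13, w=22: +13·0.0833333° lon, +22·0.0416667° lat → SW at lon -56.9167°, lat -25.0833°.
Cell spans 0.0833333° lon × 0.0416667° lat.
west 56.9167° W, east 56.8333° W.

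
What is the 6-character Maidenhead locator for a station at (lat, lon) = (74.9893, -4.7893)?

IQ74ox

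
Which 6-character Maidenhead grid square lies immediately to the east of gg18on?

GG18pn

Longitude subsquare o = 14; +1 → 15 = p.
The latitude characters are unchanged.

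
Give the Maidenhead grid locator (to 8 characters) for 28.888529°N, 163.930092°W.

Offset from 180°W / 90°S: lon 16.06991°, lat 118.88853°.
Field (20°×10°, letters A–R): 16.06991/20 → 0 → A, 118.88853/10 → 11 → L; chars AL.
Square (2°×1°, digits 0–9): 16.06991/2 → 8, 8.88853/1 → 8; chars 88.
Subsquare (5′×2.5′, letters a–x): 0.06991/0.0833333 → 0 → a, 0.88853/0.0416667 → 21 → v; chars av.
Extended square (30″×15″, digits 0–9): 0.06991/0.00833333 → 8, 0.01353/0.00416667 → 3; chars 83.

AL88av83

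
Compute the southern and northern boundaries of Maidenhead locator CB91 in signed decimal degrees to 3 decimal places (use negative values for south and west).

-79.000, -78.000

Field C=2, B=1: +2·20° lon, +1·10° lat → SW at lon -140°, lat -80°.
Square 9, 1: +9·2° lon, +1·1° lat → SW at lon -122°, lat -79°.
Cell spans 2° lon × 1° lat.
south -79.000, north -78.000.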